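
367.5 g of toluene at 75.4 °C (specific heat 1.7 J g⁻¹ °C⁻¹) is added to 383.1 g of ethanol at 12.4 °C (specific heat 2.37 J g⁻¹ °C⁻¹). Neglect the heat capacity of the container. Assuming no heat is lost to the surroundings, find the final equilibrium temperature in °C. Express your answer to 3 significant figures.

T_f = 38.1 °C

Heat lost by toluene = heat gained by ethanol.
(367.5)(1.7)(75.4 − T) = (383.1)(2.37)(T − 12.4)
624.75 (75.4 − T) = 907.947 (T − 12.4)
47106 − 624.75 T = 907.947 T − 11259
58365 = 1532.697 T
T = 38.08 °C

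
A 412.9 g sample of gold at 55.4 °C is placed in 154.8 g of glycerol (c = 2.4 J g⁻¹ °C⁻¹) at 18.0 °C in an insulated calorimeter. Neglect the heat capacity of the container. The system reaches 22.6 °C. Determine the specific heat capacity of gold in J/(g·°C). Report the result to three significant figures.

q_gained = (154.8 × 2.4) × (22.6 − 18.0) = 1709 J
q_lost = 412.9 × c × (55.4 − 22.6) = 13543.12 c
Set equal: c = 1709 / 13543.12 = 0.126 J/(g·°C)

c = 0.126 J/(g·°C)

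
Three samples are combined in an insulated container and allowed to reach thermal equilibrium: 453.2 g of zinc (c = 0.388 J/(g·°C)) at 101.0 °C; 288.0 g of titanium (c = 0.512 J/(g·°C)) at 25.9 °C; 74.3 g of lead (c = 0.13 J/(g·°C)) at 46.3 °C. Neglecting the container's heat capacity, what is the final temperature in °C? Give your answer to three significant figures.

T_f = 66.2 °C

Σ mᵢcᵢ(T − Tᵢ) = 0  ⇒  T = Σ mᵢcᵢTᵢ / Σ mᵢcᵢ
Σ mᵢcᵢ = 453.2×0.388 + 288.0×0.512 + 74.3×0.13 = 332.9566
Σ mᵢcᵢTᵢ = 175.8416×101.0 + 147.456×25.9 + 9.659×46.3 = 22026
T = 22026 / 332.9566 = 66.15 °C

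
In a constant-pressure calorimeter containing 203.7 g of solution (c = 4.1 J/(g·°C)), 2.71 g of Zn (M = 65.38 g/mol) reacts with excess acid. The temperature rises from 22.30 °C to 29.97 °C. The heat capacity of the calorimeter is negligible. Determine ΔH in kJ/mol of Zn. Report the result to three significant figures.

ΔH = -155 kJ/mol

|ΔT| = |29.97 − 22.30| = 7.67 °C
|q_surr| = (203.7 × 4.1) × 7.67 = 835.17 × 7.67 = 6406 J
n(Zn) = 2.71 / 65.38 = 0.04145 mol
Temperature rose, so q_rxn = −|q_surr| = -6.406 kJ
ΔH = q_rxn / n = -154.5 kJ/mol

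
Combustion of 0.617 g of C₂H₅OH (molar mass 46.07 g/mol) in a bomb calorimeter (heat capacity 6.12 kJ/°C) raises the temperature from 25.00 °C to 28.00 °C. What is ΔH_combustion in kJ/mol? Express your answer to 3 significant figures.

ΔT = 28.00 − 25.00 = 3.00 °C
q_cal = C_cal × ΔT = 6.12 × 3.00 = 18.36 kJ
n = 0.617 / 46.07 = 0.01339 mol
q_rxn = −q_cal = -18.36 kJ
ΔH = -18.36 / 0.01339 = -1371 kJ/mol

ΔH = -1370 kJ/mol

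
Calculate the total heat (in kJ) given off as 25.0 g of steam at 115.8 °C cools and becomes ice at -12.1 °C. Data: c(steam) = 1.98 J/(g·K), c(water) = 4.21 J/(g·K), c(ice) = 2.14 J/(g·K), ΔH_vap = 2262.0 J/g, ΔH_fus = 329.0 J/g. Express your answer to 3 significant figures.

q1 (cool steam 115.8→100 °C): 25.0 × 1.98 × 15.8 = 782 J
q2 (condense at 100 °C): 25.0 × 2262.0 = 56550 J
q3 (cool water 100→0 °C): 25.0 × 4.21 × 100.0 = 10525 J
q4 (freeze at 0 °C): 25.0 × 329.0 = 8225 J
q5 (cool ice 0→-12.1 °C): 25.0 × 2.14 × 12.1 = 647 J
Total: 782 + 56550 + 10525 + 8225 + 647 = 76729 J = 76.7 kJ

q = 76.7 kJ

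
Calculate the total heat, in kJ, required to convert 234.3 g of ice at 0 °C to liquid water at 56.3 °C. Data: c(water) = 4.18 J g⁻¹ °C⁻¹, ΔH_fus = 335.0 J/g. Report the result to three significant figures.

q = 134 kJ

q1 (melt at 0 °C): 234.3 × 335.0 = 78491 J
q2 (heat water 0.0→56.3 °C): 234.3 × 4.18 × 56.3 = 55139 J
Total: 78491 + 55139 = 133630 J = 134 kJ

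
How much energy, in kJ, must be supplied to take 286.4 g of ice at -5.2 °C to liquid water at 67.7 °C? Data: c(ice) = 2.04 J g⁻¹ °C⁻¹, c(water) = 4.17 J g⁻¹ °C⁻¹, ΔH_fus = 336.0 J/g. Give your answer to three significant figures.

q = 180 kJ

q1 (heat ice -5.2→0.0 °C): 286.4 × 2.04 × 5.2 = 3038 J
q2 (melt at 0 °C): 286.4 × 336.0 = 96230 J
q3 (heat water 0.0→67.7 °C): 286.4 × 4.17 × 67.7 = 80853 J
Total: 3038 + 96230 + 80853 = 180121 J = 180 kJ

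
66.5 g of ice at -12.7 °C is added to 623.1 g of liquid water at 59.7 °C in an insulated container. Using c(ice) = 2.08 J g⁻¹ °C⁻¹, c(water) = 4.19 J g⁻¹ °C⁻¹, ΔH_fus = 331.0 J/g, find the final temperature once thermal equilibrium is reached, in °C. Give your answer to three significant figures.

T_f = 45.7 °C

Heat to bring ice to 0 °C and melt it: q₁ = 66.5×2.08×12.7 + 66.5×331.0 = 23768 J
Heat the water can supply cooling to 0 °C: 623.1×4.19×59.7 = 155864 J > q₁, so all ice melts.
Energy balance: 623.1×4.19×(59.7 − T) = 23768 + 66.5×4.19×(T − 0)
2610.789(59.7 − T) = 23768 + 278.635 T
155864 − 23768 = 2889.424 T
T = 132096 / 2889.424 = 45.72 °C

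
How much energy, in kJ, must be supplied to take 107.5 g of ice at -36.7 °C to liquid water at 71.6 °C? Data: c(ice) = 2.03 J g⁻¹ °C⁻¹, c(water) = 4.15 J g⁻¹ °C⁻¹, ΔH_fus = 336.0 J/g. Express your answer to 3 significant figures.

q = 76.1 kJ

q1 (heat ice -36.7→0.0 °C): 107.5 × 2.03 × 36.7 = 8009 J
q2 (melt at 0 °C): 107.5 × 336.0 = 36120 J
q3 (heat water 0.0→71.6 °C): 107.5 × 4.15 × 71.6 = 31943 J
Total: 8009 + 36120 + 31943 = 76072 J = 76.1 kJ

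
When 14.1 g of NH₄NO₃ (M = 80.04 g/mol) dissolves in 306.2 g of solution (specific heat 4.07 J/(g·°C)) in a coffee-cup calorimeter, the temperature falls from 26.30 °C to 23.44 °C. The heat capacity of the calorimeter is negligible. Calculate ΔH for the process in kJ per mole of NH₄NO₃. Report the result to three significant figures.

|ΔT| = |23.44 − 26.30| = 2.86 °C
|q_surr| = (306.2 × 4.07) × 2.86 = 1246.234 × 2.86 = 3564 J
n(NH₄NO₃) = 14.1 / 80.04 = 0.1762 mol
Temperature fell, so q_rxn = +|q_surr| = 3.564 kJ
ΔH = q_rxn / n = 20.23 kJ/mol

ΔH = 20.2 kJ/mol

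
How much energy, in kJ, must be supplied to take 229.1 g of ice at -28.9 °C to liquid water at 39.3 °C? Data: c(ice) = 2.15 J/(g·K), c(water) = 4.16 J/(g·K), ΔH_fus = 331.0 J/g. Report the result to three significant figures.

q = 128 kJ

q1 (heat ice -28.9→0.0 °C): 229.1 × 2.15 × 28.9 = 14235 J
q2 (melt at 0 °C): 229.1 × 331.0 = 75832 J
q3 (heat water 0.0→39.3 °C): 229.1 × 4.16 × 39.3 = 37455 J
Total: 14235 + 75832 + 37455 = 127522 J = 128 kJ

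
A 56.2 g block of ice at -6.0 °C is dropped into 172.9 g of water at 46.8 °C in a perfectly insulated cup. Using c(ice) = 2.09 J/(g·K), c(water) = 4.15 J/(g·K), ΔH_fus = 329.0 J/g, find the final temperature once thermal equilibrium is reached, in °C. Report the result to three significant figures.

T_f = 15.1 °C

Heat to bring ice to 0 °C and melt it: q₁ = 56.2×2.09×6.0 + 56.2×329.0 = 19195 J
Heat the water can supply cooling to 0 °C: 172.9×4.15×46.8 = 33580.6 J > q₁, so all ice melts.
Energy balance: 172.9×4.15×(46.8 − T) = 19195 + 56.2×4.15×(T − 0)
717.535(46.8 − T) = 19195 + 233.23 T
33580.6 − 19195 = 950.765 T
T = 14385.6 / 950.765 = 15.13 °C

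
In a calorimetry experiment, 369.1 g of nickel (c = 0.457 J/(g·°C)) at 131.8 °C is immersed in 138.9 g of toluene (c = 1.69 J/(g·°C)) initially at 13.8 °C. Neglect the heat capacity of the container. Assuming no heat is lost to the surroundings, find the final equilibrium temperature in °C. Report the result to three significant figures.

T_f = 63.1 °C

Heat lost by nickel = heat gained by toluene.
(369.1)(0.457)(131.8 − T) = (138.9)(1.69)(T − 13.8)
168.6787 (131.8 − T) = 234.741 (T − 13.8)
22232 − 168.6787 T = 234.741 T − 3239.4
25471.4 = 403.4197 T
T = 63.14 °C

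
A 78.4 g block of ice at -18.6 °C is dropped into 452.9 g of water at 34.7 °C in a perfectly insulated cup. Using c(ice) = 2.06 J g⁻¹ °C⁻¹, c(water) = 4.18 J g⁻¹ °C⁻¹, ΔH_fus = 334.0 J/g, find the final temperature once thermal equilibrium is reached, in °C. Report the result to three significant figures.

Heat to bring ice to 0 °C and melt it: q₁ = 78.4×2.06×18.6 + 78.4×334.0 = 29190 J
Heat the water can supply cooling to 0 °C: 452.9×4.18×34.7 = 65691.3 J > q₁, so all ice melts.
Energy balance: 452.9×4.18×(34.7 − T) = 29190 + 78.4×4.18×(T − 0)
1893.122(34.7 − T) = 29190 + 327.712 T
65691.3 − 29190 = 2220.834 T
T = 36501.3 / 2220.834 = 16.44 °C

T_f = 16.4 °C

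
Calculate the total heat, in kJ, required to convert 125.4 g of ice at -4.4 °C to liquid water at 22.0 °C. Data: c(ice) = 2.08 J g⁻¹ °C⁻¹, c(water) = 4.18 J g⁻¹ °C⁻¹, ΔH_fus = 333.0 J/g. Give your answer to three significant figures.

q = 54.4 kJ

q1 (heat ice -4.4→0.0 °C): 125.4 × 2.08 × 4.4 = 1148 J
q2 (melt at 0 °C): 125.4 × 333.0 = 41758 J
q3 (heat water 0.0→22.0 °C): 125.4 × 4.18 × 22.0 = 11532 J
Total: 1148 + 41758 + 11532 = 54438 J = 54.4 kJ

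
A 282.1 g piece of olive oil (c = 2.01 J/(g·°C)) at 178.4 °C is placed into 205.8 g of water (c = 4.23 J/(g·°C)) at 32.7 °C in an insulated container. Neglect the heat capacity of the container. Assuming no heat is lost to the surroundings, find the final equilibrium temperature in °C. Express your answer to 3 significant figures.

Heat lost by olive oil = heat gained by water.
(282.1)(2.01)(178.4 − T) = (205.8)(4.23)(T − 32.7)
567.021 (178.4 − T) = 870.534 (T − 32.7)
101160 − 567.021 T = 870.534 T − 28466
129626 = 1437.555 T
T = 90.17 °C

T_f = 90.2 °C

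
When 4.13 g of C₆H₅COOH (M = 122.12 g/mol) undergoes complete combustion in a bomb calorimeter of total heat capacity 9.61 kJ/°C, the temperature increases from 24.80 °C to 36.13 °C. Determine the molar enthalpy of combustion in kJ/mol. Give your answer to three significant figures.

ΔT = 36.13 − 24.80 = 11.33 °C
q_cal = C_cal × ΔT = 9.61 × 11.33 = 108.8813 kJ
n = 4.13 / 122.12 = 0.03382 mol
q_rxn = −q_cal = -108.8813 kJ
ΔH = -108.8813 / 0.03382 = -3219 kJ/mol

ΔH = -3220 kJ/mol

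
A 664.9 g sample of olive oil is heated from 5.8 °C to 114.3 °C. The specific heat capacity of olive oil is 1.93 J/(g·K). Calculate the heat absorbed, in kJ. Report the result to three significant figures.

q = 139 kJ

q = m c ΔT = 664.9 × 1.93 × (114.3 − 5.8)
q = 664.9 × 1.93 × 108.5 = 139200 J = 139 kJ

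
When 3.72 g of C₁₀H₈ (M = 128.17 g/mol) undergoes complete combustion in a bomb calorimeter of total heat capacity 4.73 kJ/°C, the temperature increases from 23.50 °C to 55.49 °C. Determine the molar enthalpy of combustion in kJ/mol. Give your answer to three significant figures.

ΔH = -5210 kJ/mol

ΔT = 55.49 − 23.50 = 31.99 °C
q_cal = C_cal × ΔT = 4.73 × 31.99 = 151.3127 kJ
n = 3.72 / 128.17 = 0.02902 mol
q_rxn = −q_cal = -151.3127 kJ
ΔH = -151.3127 / 0.02902 = -5214 kJ/mol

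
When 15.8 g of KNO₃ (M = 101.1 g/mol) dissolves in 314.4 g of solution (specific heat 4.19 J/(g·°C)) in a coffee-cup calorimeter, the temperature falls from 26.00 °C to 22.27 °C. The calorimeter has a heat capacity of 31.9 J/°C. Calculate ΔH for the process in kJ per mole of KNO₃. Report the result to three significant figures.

|ΔT| = |22.27 − 26.00| = 3.73 °C
|q_surr| = (314.4 × 4.19 + 31.9) × 3.73 = 1349.236 × 3.73 = 5033 J
n(KNO₃) = 15.8 / 101.1 = 0.1563 mol
Temperature fell, so q_rxn = +|q_surr| = 5.033 kJ
ΔH = q_rxn / n = 32.20 kJ/mol

ΔH = 32.2 kJ/mol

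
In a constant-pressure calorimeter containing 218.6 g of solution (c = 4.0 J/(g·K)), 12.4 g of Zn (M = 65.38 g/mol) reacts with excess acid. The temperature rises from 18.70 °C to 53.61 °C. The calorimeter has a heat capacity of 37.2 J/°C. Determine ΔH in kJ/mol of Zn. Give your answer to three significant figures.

|ΔT| = |53.61 − 18.70| = 34.91 °C
|q_surr| = (218.6 × 4.0 + 37.2) × 34.91 = 911.6 × 34.91 = 31820 J
n(Zn) = 12.4 / 65.38 = 0.1897 mol
Temperature rose, so q_rxn = −|q_surr| = -31.82 kJ
ΔH = q_rxn / n = -167.7 kJ/mol

ΔH = -168 kJ/mol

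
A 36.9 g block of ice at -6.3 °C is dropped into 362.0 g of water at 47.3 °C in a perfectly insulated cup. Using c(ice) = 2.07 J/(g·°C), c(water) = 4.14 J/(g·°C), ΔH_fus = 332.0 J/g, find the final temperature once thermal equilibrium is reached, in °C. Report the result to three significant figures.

T_f = 35.2 °C

Heat to bring ice to 0 °C and melt it: q₁ = 36.9×2.07×6.3 + 36.9×332.0 = 12732 J
Heat the water can supply cooling to 0 °C: 362.0×4.14×47.3 = 70887.6 J > q₁, so all ice melts.
Energy balance: 362.0×4.14×(47.3 − T) = 12732 + 36.9×4.14×(T − 0)
1498.68(47.3 − T) = 12732 + 152.766 T
70887.6 − 12732 = 1651.446 T
T = 58155.6 / 1651.446 = 35.21 °C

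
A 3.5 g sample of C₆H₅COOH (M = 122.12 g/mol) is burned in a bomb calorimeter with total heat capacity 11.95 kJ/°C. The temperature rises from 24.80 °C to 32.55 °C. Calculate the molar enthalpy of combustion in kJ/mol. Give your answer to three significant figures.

ΔT = 32.55 − 24.80 = 7.75 °C
q_cal = C_cal × ΔT = 11.95 × 7.75 = 92.6125 kJ
n = 3.5 / 122.12 = 0.02866 mol
q_rxn = −q_cal = -92.6125 kJ
ΔH = -92.6125 / 0.02866 = -3231 kJ/mol

ΔH = -3230 kJ/mol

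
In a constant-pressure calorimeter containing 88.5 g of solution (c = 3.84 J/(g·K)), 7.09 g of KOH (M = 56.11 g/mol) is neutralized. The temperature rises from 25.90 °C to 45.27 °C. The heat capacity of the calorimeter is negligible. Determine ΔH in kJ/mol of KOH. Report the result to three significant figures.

|ΔT| = |45.27 − 25.90| = 19.37 °C
|q_surr| = (88.5 × 3.84) × 19.37 = 339.84 × 19.37 = 6583 J
n(KOH) = 7.09 / 56.11 = 0.1264 mol
Temperature rose, so q_rxn = −|q_surr| = -6.583 kJ
ΔH = q_rxn / n = -52.08 kJ/mol

ΔH = -52.1 kJ/mol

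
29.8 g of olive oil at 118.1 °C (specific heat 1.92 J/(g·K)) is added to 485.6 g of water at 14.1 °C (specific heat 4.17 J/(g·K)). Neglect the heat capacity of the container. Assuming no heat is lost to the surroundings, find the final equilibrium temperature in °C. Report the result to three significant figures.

T_f = 17.0 °C

Heat lost by olive oil = heat gained by water.
(29.8)(1.92)(118.1 − T) = (485.6)(4.17)(T − 14.1)
57.216 (118.1 − T) = 2024.952 (T − 14.1)
6757.2 − 57.216 T = 2024.952 T − 28552
35309.2 = 2082.168 T
T = 16.96 °C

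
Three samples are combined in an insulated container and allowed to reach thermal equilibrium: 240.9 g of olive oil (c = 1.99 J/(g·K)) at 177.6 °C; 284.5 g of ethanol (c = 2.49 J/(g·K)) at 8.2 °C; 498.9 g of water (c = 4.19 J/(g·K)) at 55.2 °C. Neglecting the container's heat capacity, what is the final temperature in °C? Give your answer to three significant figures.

Σ mᵢcᵢ(T − Tᵢ) = 0  ⇒  T = Σ mᵢcᵢTᵢ / Σ mᵢcᵢ
Σ mᵢcᵢ = 240.9×1.99 + 284.5×2.49 + 498.9×4.19 = 3278.187
Σ mᵢcᵢTᵢ = 479.391×177.6 + 708.405×8.2 + 2090.391×55.2 = 206340
T = 206340 / 3278.187 = 62.94 °C

T_f = 62.9 °C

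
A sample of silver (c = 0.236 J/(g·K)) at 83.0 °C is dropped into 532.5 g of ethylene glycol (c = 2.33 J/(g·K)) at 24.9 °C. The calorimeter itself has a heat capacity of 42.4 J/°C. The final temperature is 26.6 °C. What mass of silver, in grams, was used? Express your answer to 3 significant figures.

q_gained = (532.5 × 2.33 + 42.4) × (26.6 − 24.9) = 2181 J
q_lost = m × 0.236 × (83.0 − 26.6) = 13.3104 m
m = 2181 / 13.3104 = 164 g

m = 164 g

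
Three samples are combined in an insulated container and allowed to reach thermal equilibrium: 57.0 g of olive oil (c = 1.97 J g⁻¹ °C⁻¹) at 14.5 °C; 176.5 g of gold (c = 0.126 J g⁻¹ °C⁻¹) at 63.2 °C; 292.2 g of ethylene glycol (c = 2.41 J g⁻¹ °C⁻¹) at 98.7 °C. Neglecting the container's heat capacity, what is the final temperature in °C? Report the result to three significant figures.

Σ mᵢcᵢ(T − Tᵢ) = 0  ⇒  T = Σ mᵢcᵢTᵢ / Σ mᵢcᵢ
Σ mᵢcᵢ = 57.0×1.97 + 176.5×0.126 + 292.2×2.41 = 838.731
Σ mᵢcᵢTᵢ = 112.29×14.5 + 22.239×63.2 + 704.202×98.7 = 72538
T = 72538 / 838.731 = 86.49 °C

T_f = 86.5 °C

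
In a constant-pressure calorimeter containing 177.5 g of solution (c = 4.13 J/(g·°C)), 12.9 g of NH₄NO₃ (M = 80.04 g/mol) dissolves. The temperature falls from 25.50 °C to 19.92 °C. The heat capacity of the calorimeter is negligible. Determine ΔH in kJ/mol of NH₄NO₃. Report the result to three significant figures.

ΔH = 25.4 kJ/mol

|ΔT| = |19.92 − 25.50| = 5.58 °C
|q_surr| = (177.5 × 4.13) × 5.58 = 733.075 × 5.58 = 4091 J
n(NH₄NO₃) = 12.9 / 80.04 = 0.1612 mol
Temperature fell, so q_rxn = +|q_surr| = 4.091 kJ
ΔH = q_rxn / n = 25.38 kJ/mol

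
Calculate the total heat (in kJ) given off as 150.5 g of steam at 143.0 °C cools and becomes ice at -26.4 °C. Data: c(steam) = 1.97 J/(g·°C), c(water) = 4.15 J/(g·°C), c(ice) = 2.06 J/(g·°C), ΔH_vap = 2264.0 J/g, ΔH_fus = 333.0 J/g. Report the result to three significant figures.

q = 474 kJ

q1 (cool steam 143.0→100 °C): 150.5 × 1.97 × 43.0 = 12749 J
q2 (condense at 100 °C): 150.5 × 2264.0 = 340732 J
q3 (cool water 100→0 °C): 150.5 × 4.15 × 100.0 = 62458 J
q4 (freeze at 0 °C): 150.5 × 333.0 = 50117 J
q5 (cool ice 0→-26.4 °C): 150.5 × 2.06 × 26.4 = 8185 J
Total: 12749 + 340732 + 62458 + 50117 + 8185 = 474241 J = 474 kJ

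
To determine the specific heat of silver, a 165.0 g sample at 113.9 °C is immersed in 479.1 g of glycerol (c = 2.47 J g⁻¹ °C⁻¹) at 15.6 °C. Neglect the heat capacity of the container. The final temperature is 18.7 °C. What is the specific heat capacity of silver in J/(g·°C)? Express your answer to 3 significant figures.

q_gained = (479.1 × 2.47) × (18.7 − 15.6) = 3668 J
q_lost = 165.0 × c × (113.9 − 18.7) = 15708 c
Set equal: c = 3668 / 15708 = 0.234 J/(g·°C)

c = 0.234 J/(g·°C)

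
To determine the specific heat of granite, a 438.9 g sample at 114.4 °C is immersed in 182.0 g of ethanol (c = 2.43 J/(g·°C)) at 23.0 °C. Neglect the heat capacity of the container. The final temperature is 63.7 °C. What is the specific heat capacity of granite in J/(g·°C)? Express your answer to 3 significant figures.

c = 0.809 J/(g·°C)

q_gained = (182.0 × 2.43) × (63.7 − 23.0) = 18000 J
q_lost = 438.9 × c × (114.4 − 63.7) = 22252.23 c
Set equal: c = 18000 / 22252.23 = 0.809 J/(g·°C)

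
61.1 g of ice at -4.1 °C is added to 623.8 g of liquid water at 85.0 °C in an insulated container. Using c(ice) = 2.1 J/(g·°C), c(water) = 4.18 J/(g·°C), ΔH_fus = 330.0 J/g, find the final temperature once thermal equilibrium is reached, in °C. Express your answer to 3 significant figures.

Heat to bring ice to 0 °C and melt it: q₁ = 61.1×2.1×4.1 + 61.1×330.0 = 20689 J
Heat the water can supply cooling to 0 °C: 623.8×4.18×85.0 = 221636 J > q₁, so all ice melts.
Energy balance: 623.8×4.18×(85.0 − T) = 20689 + 61.1×4.18×(T − 0)
2607.484(85.0 − T) = 20689 + 255.398 T
221636 − 20689 = 2862.882 T
T = 200947 / 2862.882 = 70.19 °C

T_f = 70.2 °C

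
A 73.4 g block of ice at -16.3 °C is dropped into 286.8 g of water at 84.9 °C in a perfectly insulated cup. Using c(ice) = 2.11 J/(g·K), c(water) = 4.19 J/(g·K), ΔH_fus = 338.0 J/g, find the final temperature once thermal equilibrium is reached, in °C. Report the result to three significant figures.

Heat to bring ice to 0 °C and melt it: q₁ = 73.4×2.11×16.3 + 73.4×338.0 = 27334 J
Heat the water can supply cooling to 0 °C: 286.8×4.19×84.9 = 102024 J > q₁, so all ice melts.
Energy balance: 286.8×4.19×(84.9 − T) = 27334 + 73.4×4.19×(T − 0)
1201.692(84.9 − T) = 27334 + 307.546 T
102024 − 27334 = 1509.238 T
T = 74690 / 1509.238 = 49.49 °C

T_f = 49.5 °C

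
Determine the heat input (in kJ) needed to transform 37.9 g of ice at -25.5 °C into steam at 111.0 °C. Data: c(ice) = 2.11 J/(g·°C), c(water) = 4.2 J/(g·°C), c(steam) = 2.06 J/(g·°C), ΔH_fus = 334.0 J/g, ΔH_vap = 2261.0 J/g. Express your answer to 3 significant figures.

q = 117 kJ

q1 (heat ice -25.5→0.0 °C): 37.9 × 2.11 × 25.5 = 2039 J
q2 (melt at 0 °C): 37.9 × 334.0 = 12659 J
q3 (heat water 0.0→100.0 °C): 37.9 × 4.2 × 100.0 = 15918 J
q4 (vaporize at 100 °C): 37.9 × 2261.0 = 85692 J
q5 (heat steam 100.0→111.0 °C): 37.9 × 2.06 × 11.0 = 859 J
Total: 2039 + 12659 + 15918 + 85692 + 859 = 117167 J = 117 kJ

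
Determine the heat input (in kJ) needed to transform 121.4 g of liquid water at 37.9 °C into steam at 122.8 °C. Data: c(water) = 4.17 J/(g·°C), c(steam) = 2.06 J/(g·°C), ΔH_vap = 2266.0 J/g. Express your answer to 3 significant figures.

q = 312 kJ

q1 (heat water 37.9→100.0 °C): 121.4 × 4.17 × 62.1 = 31437 J
q2 (vaporize at 100 °C): 121.4 × 2266.0 = 275092 J
q3 (heat steam 100.0→122.8 °C): 121.4 × 2.06 × 22.8 = 5702 J
Total: 31437 + 275092 + 5702 = 312231 J = 312 kJ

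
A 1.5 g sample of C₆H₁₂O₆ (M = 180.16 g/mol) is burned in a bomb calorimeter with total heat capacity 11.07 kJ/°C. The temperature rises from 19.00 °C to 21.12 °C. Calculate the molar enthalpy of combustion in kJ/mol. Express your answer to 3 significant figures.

ΔT = 21.12 − 19.00 = 2.12 °C
q_cal = C_cal × ΔT = 11.07 × 2.12 = 23.4684 kJ
n = 1.5 / 180.16 = 0.008326 mol
q_rxn = −q_cal = -23.4684 kJ
ΔH = -23.4684 / 0.008326 = -2819 kJ/mol

ΔH = -2820 kJ/mol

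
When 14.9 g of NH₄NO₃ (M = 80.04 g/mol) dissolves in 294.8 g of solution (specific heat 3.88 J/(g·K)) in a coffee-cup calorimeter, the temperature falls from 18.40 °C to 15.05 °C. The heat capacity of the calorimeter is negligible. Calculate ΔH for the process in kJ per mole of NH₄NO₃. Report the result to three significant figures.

ΔH = 20.6 kJ/mol

|ΔT| = |15.05 − 18.40| = 3.35 °C
|q_surr| = (294.8 × 3.88) × 3.35 = 1143.824 × 3.35 = 3832 J
n(NH₄NO₃) = 14.9 / 80.04 = 0.1862 mol
Temperature fell, so q_rxn = +|q_surr| = 3.832 kJ
ΔH = q_rxn / n = 20.58 kJ/mol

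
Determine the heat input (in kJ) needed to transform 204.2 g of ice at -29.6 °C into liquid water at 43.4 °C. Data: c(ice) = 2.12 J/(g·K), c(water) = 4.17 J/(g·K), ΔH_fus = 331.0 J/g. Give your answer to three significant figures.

q1 (heat ice -29.6→0.0 °C): 204.2 × 2.12 × 29.6 = 12814 J
q2 (melt at 0 °C): 204.2 × 331.0 = 67590 J
q3 (heat water 0.0→43.4 °C): 204.2 × 4.17 × 43.4 = 36956 J
Total: 12814 + 67590 + 36956 = 117360 J = 117 kJ

q = 117 kJ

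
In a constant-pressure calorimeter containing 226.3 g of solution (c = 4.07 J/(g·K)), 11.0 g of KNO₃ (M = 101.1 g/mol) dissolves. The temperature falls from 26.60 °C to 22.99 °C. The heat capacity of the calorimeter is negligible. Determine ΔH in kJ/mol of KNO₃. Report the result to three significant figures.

|ΔT| = |22.99 − 26.60| = 3.61 °C
|q_surr| = (226.3 × 4.07) × 3.61 = 921.041 × 3.61 = 3325 J
n(KNO₃) = 11.0 / 101.1 = 0.1088 mol
Temperature fell, so q_rxn = +|q_surr| = 3.325 kJ
ΔH = q_rxn / n = 30.56 kJ/mol

ΔH = 30.6 kJ/mol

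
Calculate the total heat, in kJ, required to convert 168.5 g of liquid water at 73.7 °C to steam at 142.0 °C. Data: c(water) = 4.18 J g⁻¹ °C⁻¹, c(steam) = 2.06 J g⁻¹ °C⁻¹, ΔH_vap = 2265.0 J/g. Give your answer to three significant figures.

q = 415 kJ

q1 (heat water 73.7→100.0 °C): 168.5 × 4.18 × 26.3 = 18524 J
q2 (vaporize at 100 °C): 168.5 × 2265.0 = 381653 J
q3 (heat steam 100.0→142.0 °C): 168.5 × 2.06 × 42.0 = 14579 J
Total: 18524 + 381653 + 14579 = 414756 J = 415 kJ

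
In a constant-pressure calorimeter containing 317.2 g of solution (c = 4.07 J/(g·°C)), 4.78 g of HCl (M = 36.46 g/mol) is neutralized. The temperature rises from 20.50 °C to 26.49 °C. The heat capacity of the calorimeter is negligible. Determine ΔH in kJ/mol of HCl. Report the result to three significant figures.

|ΔT| = |26.49 − 20.50| = 5.99 °C
|q_surr| = (317.2 × 4.07) × 5.99 = 1291.004 × 5.99 = 7733 J
n(HCl) = 4.78 / 36.46 = 0.1311 mol
Temperature rose, so q_rxn = −|q_surr| = -7.733 kJ
ΔH = q_rxn / n = -58.99 kJ/mol

ΔH = -59.0 kJ/mol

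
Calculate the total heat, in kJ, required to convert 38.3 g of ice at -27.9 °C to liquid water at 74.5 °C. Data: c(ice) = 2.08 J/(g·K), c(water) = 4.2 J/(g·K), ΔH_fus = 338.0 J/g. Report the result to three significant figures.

q1 (heat ice -27.9→0.0 °C): 38.3 × 2.08 × 27.9 = 2223 J
q2 (melt at 0 °C): 38.3 × 338.0 = 12945 J
q3 (heat water 0.0→74.5 °C): 38.3 × 4.2 × 74.5 = 11984 J
Total: 2223 + 12945 + 11984 = 27152 J = 27.2 kJ

q = 27.2 kJ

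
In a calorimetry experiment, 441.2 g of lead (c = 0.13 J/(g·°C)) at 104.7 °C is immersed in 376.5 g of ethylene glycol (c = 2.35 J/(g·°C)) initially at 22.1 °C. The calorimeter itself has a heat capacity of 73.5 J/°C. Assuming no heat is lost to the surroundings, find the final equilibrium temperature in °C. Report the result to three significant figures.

Heat lost by lead = heat gained by ethylene glycol + calorimeter.
(441.2)(0.13)(104.7 − T) = [(376.5)(2.35) + 73.5](T − 22.1)
57.356 (104.7 − T) = 958.275 (T − 22.1)
6005.2 − 57.356 T = 958.275 T − 21178
27183.2 = 1015.631 T
T = 26.76 °C

T_f = 26.8 °C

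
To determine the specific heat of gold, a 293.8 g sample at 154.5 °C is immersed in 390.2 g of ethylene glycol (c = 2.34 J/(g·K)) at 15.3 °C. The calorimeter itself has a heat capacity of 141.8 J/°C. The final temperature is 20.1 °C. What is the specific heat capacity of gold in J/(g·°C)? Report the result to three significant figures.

q_gained = (390.2 × 2.34 + 141.8) × (20.1 − 15.3) = 5063 J
q_lost = 293.8 × c × (154.5 − 20.1) = 39486.72 c
Set equal: c = 5063 / 39486.72 = 0.128 J/(g·°C)

c = 0.128 J/(g·°C)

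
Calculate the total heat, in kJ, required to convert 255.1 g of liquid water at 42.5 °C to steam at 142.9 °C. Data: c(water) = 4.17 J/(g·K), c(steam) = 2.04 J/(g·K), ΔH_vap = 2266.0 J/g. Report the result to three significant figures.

q1 (heat water 42.5→100.0 °C): 255.1 × 4.17 × 57.5 = 61167 J
q2 (vaporize at 100 °C): 255.1 × 2266.0 = 578057 J
q3 (heat steam 100.0→142.9 °C): 255.1 × 2.04 × 42.9 = 22325 J
Total: 61167 + 578057 + 22325 = 661549 J = 662 kJ

q = 662 kJ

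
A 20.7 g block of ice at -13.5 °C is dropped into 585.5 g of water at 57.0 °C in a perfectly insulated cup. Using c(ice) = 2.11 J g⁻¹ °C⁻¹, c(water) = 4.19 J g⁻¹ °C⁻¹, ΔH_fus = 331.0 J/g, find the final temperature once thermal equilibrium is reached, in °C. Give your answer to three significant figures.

T_f = 52.1 °C

Heat to bring ice to 0 °C and melt it: q₁ = 20.7×2.11×13.5 + 20.7×331.0 = 7441.3 J
Heat the water can supply cooling to 0 °C: 585.5×4.19×57.0 = 139835 J > q₁, so all ice melts.
Energy balance: 585.5×4.19×(57.0 − T) = 7441.3 + 20.7×4.19×(T − 0)
2453.245(57.0 − T) = 7441.3 + 86.733 T
139835 − 7441.3 = 2539.978 T
T = 132393.7 / 2539.978 = 52.12 °C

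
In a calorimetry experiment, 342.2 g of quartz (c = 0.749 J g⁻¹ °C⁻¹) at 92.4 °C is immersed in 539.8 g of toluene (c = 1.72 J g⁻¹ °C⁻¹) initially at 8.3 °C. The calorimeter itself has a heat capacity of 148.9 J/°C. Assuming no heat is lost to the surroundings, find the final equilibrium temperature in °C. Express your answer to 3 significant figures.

Heat lost by quartz = heat gained by toluene + calorimeter.
(342.2)(0.749)(92.4 − T) = [(539.8)(1.72) + 148.9](T − 8.3)
256.3078 (92.4 − T) = 1077.356 (T − 8.3)
23683 − 256.3078 T = 1077.356 T − 8942.1
32625.1 = 1333.6638 T
T = 24.46 °C

T_f = 24.5 °C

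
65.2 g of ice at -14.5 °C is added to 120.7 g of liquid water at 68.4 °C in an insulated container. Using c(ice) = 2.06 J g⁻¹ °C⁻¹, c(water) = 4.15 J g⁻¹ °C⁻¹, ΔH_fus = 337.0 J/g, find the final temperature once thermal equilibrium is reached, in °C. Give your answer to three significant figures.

Heat to bring ice to 0 °C and melt it: q₁ = 65.2×2.06×14.5 + 65.2×337.0 = 23920 J
Heat the water can supply cooling to 0 °C: 120.7×4.15×68.4 = 34261.9 J > q₁, so all ice melts.
Energy balance: 120.7×4.15×(68.4 − T) = 23920 + 65.2×4.15×(T − 0)
500.905(68.4 − T) = 23920 + 270.58 T
34261.9 − 23920 = 771.485 T
T = 10341.9 / 771.485 = 13.41 °C

T_f = 13.4 °C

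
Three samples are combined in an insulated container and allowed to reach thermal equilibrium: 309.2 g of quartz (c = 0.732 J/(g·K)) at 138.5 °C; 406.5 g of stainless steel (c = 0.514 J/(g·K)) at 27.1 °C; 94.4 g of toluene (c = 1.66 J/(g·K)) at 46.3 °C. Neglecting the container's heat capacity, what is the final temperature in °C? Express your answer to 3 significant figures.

Σ mᵢcᵢ(T − Tᵢ) = 0  ⇒  T = Σ mᵢcᵢTᵢ / Σ mᵢcᵢ
Σ mᵢcᵢ = 309.2×0.732 + 406.5×0.514 + 94.4×1.66 = 591.9794
Σ mᵢcᵢTᵢ = 226.3344×138.5 + 208.941×27.1 + 156.704×46.3 = 44265
T = 44265 / 591.9794 = 74.77 °C

T_f = 74.8 °C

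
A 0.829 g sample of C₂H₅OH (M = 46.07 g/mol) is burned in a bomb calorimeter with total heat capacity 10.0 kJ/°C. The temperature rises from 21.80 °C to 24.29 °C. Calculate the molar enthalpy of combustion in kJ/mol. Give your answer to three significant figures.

ΔH = -1380 kJ/mol

ΔT = 24.29 − 21.80 = 2.49 °C
q_cal = C_cal × ΔT = 10.0 × 2.49 = 24.9 kJ
n = 0.829 / 46.07 = 0.01799 mol
q_rxn = −q_cal = -24.9 kJ
ΔH = -24.9 / 0.01799 = -1384 kJ/mol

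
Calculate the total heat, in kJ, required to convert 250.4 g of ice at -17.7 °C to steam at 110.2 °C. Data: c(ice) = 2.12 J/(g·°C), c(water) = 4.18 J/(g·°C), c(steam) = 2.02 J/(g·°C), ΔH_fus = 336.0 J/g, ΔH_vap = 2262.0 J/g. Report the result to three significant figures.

q1 (heat ice -17.7→0.0 °C): 250.4 × 2.12 × 17.7 = 9396 J
q2 (melt at 0 °C): 250.4 × 336.0 = 84134 J
q3 (heat water 0.0→100.0 °C): 250.4 × 4.18 × 100.0 = 104667 J
q4 (vaporize at 100 °C): 250.4 × 2262.0 = 566405 J
q5 (heat steam 100.0→110.2 °C): 250.4 × 2.02 × 10.2 = 5159 J
Total: 9396 + 84134 + 104667 + 566405 + 5159 = 769761 J = 770 kJ

q = 770 kJ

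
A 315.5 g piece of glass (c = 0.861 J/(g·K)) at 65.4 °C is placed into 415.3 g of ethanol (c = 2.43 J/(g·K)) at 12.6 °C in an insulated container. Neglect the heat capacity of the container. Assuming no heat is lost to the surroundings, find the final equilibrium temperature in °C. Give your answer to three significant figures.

T_f = 23.8 °C

Heat lost by glass = heat gained by ethanol.
(315.5)(0.861)(65.4 − T) = (415.3)(2.43)(T − 12.6)
271.6455 (65.4 − T) = 1009.179 (T − 12.6)
17766 − 271.6455 T = 1009.179 T − 12716
30482 = 1280.8245 T
T = 23.80 °C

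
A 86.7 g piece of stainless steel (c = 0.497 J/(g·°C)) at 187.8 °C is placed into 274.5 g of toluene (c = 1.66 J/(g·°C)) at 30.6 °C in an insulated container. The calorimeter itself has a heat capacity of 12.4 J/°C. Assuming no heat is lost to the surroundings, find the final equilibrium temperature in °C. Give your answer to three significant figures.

T_f = 43.9 °C

Heat lost by stainless steel = heat gained by toluene + calorimeter.
(86.7)(0.497)(187.8 − T) = [(274.5)(1.66) + 12.4](T − 30.6)
43.0899 (187.8 − T) = 468.07 (T − 30.6)
8092.3 − 43.0899 T = 468.07 T − 14323
22415.3 = 511.1599 T
T = 43.85 °C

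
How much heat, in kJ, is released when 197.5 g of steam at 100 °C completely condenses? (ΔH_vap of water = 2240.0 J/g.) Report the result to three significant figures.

q = 442 kJ

q = m × ΔH_vap = 197.5 × 2240.0 = 442400 J = 442 kJ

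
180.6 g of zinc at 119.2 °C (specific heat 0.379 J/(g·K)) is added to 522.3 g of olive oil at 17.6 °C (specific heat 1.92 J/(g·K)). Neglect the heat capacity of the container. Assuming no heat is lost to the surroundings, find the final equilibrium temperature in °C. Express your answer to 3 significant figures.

T_f = 24.1 °C

Heat lost by zinc = heat gained by olive oil.
(180.6)(0.379)(119.2 − T) = (522.3)(1.92)(T − 17.6)
68.4474 (119.2 − T) = 1002.816 (T − 17.6)
8158.9 − 68.4474 T = 1002.816 T − 17650
25808.9 = 1071.2634 T
T = 24.09 °C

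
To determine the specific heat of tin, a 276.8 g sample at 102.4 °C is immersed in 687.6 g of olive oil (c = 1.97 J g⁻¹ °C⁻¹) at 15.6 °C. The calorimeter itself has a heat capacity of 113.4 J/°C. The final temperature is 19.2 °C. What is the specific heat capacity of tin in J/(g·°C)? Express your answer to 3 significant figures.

q_gained = (687.6 × 1.97 + 113.4) × (19.2 − 15.6) = 5285 J
q_lost = 276.8 × c × (102.4 − 19.2) = 23029.76 c
Set equal: c = 5285 / 23029.76 = 0.229 J/(g·°C)

c = 0.229 J/(g·°C)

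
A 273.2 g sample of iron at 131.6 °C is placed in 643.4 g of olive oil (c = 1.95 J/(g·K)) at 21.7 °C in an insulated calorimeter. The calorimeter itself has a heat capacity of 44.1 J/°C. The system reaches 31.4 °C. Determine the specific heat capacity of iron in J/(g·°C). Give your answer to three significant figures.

c = 0.460 J/(g·°C)

q_gained = (643.4 × 1.95 + 44.1) × (31.4 − 21.7) = 12600 J
q_lost = 273.2 × c × (131.6 − 31.4) = 27374.64 c
Set equal: c = 12600 / 27374.64 = 0.460 J/(g·°C)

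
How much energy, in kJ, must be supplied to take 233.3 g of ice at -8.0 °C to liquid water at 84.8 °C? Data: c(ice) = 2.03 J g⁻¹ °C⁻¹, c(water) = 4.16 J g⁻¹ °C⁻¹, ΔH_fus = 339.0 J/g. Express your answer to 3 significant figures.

q1 (heat ice -8.0→0.0 °C): 233.3 × 2.03 × 8.0 = 3789 J
q2 (melt at 0 °C): 233.3 × 339.0 = 79089 J
q3 (heat water 0.0→84.8 °C): 233.3 × 4.16 × 84.8 = 82301 J
Total: 3789 + 79089 + 82301 = 165179 J = 165 kJ

q = 165 kJ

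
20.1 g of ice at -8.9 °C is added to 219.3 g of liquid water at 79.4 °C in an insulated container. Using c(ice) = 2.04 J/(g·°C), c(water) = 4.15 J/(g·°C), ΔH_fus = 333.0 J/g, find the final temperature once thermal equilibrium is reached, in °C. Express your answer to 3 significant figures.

Heat to bring ice to 0 °C and melt it: q₁ = 20.1×2.04×8.9 + 20.1×333.0 = 7058.2 J
Heat the water can supply cooling to 0 °C: 219.3×4.15×79.4 = 72261.5 J > q₁, so all ice melts.
Energy balance: 219.3×4.15×(79.4 − T) = 7058.2 + 20.1×4.15×(T − 0)
910.095(79.4 − T) = 7058.2 + 83.415 T
72261.5 − 7058.2 = 993.510 T
T = 65203.3 / 993.510 = 65.63 °C

T_f = 65.6 °C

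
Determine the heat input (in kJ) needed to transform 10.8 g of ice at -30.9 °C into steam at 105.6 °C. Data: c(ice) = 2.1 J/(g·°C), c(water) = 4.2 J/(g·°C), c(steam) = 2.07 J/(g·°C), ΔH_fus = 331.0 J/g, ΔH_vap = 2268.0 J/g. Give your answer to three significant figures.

q1 (heat ice -30.9→0.0 °C): 10.8 × 2.1 × 30.9 = 701 J
q2 (melt at 0 °C): 10.8 × 331.0 = 3575 J
q3 (heat water 0.0→100.0 °C): 10.8 × 4.2 × 100.0 = 4536 J
q4 (vaporize at 100 °C): 10.8 × 2268.0 = 24494 J
q5 (heat steam 100.0→105.6 °C): 10.8 × 2.07 × 5.6 = 125 J
Total: 701 + 3575 + 4536 + 24494 + 125 = 33431 J = 33.4 kJ

q = 33.4 kJ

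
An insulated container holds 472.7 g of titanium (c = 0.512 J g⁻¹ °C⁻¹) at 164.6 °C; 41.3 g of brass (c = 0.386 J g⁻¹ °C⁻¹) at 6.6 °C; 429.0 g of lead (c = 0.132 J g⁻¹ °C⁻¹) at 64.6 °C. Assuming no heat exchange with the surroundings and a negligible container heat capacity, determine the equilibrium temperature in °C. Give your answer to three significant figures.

Σ mᵢcᵢ(T − Tᵢ) = 0  ⇒  T = Σ mᵢcᵢTᵢ / Σ mᵢcᵢ
Σ mᵢcᵢ = 472.7×0.512 + 41.3×0.386 + 429.0×0.132 = 314.5922
Σ mᵢcᵢTᵢ = 242.0224×164.6 + 15.9418×6.6 + 56.628×64.6 = 43600
T = 43600 / 314.5922 = 138.6 °C

T_f = 139 °C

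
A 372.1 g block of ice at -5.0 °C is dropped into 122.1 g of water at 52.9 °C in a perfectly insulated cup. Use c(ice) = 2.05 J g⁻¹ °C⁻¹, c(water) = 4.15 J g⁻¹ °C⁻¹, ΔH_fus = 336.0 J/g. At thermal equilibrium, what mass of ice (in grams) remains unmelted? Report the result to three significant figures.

Heat to warm all ice to 0 °C: 372.1×2.05×5.0 = 3814.0 J
Heat released by water cooling to 0 °C: 122.1×4.15×52.9 = 26805 J
26805 J < 3814.0 + 372.1×336.0 = 128839.6 J, so not all ice melts; final T = 0 °C.
Heat left for melting: 26805 − 3814.0 = 22991.0 J
Mass melted = 22991.0 / 336.0 = 68.43 g
Ice remaining = 372.1 − 68.43 = 303.67 g

m_ice remaining = 304 g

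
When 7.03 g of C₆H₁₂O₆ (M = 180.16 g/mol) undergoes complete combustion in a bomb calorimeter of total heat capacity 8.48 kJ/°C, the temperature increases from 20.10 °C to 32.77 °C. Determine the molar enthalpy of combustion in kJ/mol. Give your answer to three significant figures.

ΔH = -2750 kJ/mol

ΔT = 32.77 − 20.10 = 12.67 °C
q_cal = C_cal × ΔT = 8.48 × 12.67 = 107.4416 kJ
n = 7.03 / 180.16 = 0.03902 mol
q_rxn = −q_cal = -107.4416 kJ
ΔH = -107.4416 / 0.03902 = -2754 kJ/mol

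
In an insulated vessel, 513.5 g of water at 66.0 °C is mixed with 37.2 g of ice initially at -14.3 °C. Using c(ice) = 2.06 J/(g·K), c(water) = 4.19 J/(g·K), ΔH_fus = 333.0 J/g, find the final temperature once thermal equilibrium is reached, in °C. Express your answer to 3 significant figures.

T_f = 55.7 °C

Heat to bring ice to 0 °C and melt it: q₁ = 37.2×2.06×14.3 + 37.2×333.0 = 13483 J
Heat the water can supply cooling to 0 °C: 513.5×4.19×66.0 = 142003 J > q₁, so all ice melts.
Energy balance: 513.5×4.19×(66.0 − T) = 13483 + 37.2×4.19×(T − 0)
2151.565(66.0 − T) = 13483 + 155.868 T
142003 − 13483 = 2307.433 T
T = 128520 / 2307.433 = 55.70 °C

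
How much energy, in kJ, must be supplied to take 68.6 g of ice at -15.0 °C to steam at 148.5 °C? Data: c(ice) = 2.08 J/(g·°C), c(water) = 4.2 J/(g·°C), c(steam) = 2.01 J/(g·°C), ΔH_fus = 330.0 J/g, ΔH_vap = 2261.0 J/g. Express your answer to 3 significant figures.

q1 (heat ice -15.0→0.0 °C): 68.6 × 2.08 × 15.0 = 2140 J
q2 (melt at 0 °C): 68.6 × 330.0 = 22638 J
q3 (heat water 0.0→100.0 °C): 68.6 × 4.2 × 100.0 = 28812 J
q4 (vaporize at 100 °C): 68.6 × 2261.0 = 155105 J
q5 (heat steam 100.0→148.5 °C): 68.6 × 2.01 × 48.5 = 6687 J
Total: 2140 + 22638 + 28812 + 155105 + 6687 = 215382 J = 215 kJ

q = 215 kJ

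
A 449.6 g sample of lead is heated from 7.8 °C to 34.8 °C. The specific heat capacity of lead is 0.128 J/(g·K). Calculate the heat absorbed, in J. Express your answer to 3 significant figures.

q = m c ΔT = 449.6 × 0.128 × (34.8 − 7.8)
q = 449.6 × 0.128 × 27.0 = 1554 J

q = 1550 J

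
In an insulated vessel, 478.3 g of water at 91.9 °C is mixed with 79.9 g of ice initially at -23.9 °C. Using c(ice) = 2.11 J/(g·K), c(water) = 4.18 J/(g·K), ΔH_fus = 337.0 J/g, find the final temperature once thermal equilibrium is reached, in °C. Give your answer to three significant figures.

T_f = 65.5 °C

Heat to bring ice to 0 °C and melt it: q₁ = 79.9×2.11×23.9 + 79.9×337.0 = 30956 J
Heat the water can supply cooling to 0 °C: 478.3×4.18×91.9 = 183735 J > q₁, so all ice melts.
Energy balance: 478.3×4.18×(91.9 − T) = 30956 + 79.9×4.18×(T − 0)
1999.294(91.9 − T) = 30956 + 333.982 T
183735 − 30956 = 2333.276 T
T = 152779 / 2333.276 = 65.48 °C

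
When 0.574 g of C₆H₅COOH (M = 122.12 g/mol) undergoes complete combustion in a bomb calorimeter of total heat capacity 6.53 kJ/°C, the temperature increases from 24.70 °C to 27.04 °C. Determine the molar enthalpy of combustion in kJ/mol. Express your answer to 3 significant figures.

ΔT = 27.04 − 24.70 = 2.34 °C
q_cal = C_cal × ΔT = 6.53 × 2.34 = 15.2802 kJ
n = 0.574 / 122.12 = 0.004700 mol
q_rxn = −q_cal = -15.2802 kJ
ΔH = -15.2802 / 0.004700 = -3251 kJ/mol

ΔH = -3250 kJ/mol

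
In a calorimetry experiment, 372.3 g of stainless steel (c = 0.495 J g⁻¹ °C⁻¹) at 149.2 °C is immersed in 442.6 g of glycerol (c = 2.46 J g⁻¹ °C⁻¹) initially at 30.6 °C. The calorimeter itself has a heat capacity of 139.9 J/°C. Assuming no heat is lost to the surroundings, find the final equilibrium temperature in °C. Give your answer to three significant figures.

Heat lost by stainless steel = heat gained by glycerol + calorimeter.
(372.3)(0.495)(149.2 − T) = [(442.6)(2.46) + 139.9](T − 30.6)
184.2885 (149.2 − T) = 1228.696 (T − 30.6)
27496 − 184.2885 T = 1228.696 T − 37598
65094 = 1412.9845 T
T = 46.07 °C

T_f = 46.1 °C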